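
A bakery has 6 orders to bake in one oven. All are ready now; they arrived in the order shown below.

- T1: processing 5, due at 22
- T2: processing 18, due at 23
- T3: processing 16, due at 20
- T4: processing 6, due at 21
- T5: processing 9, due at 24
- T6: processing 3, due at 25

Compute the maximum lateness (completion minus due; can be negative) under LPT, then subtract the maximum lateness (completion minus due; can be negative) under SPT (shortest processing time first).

LPT (decreasing processing time): T2 T3 T5 T4 T1 T6.
T2: 0→18, due 23, lateness -5
T3: 18→34, due 20, lateness 14
T5: 34→43, due 24, lateness 19
T4: 43→49, due 21, lateness 28
T1: 49→54, due 22, lateness 32
T6: 54→57, due 25, lateness 32
Maximum = 32.
SPT (increasing processing time): T6 T1 T4 T5 T3 T2.
T6: 0→3, due 25, lateness -22
T1: 3→8, due 22, lateness -14
T4: 8→14, due 21, lateness -7
T5: 14→23, due 24, lateness -1
T3: 23→39, due 20, lateness 19
T2: 39→57, due 23, lateness 34
Maximum = 34.
Difference = 32 − 34 = -2.

-2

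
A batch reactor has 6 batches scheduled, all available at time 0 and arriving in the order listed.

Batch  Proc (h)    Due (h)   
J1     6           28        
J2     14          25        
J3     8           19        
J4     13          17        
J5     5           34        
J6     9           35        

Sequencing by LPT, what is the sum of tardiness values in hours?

79

LPT (decreasing processing time): J2 J4 J6 J3 J1 J5.
J2: 0→14, due 25, tardiness 0
J4: 14→27, due 17, tardiness 10
J6: 27→36, due 35, tardiness 1
J3: 36→44, due 19, tardiness 25
J1: 44→50, due 28, tardiness 22
J5: 50→55, due 34, tardiness 21
Sum = 0+10+1+25+22+21 = 79.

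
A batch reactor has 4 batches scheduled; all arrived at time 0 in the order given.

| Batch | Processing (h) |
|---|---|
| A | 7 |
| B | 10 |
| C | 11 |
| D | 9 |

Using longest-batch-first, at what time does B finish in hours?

LPT (decreasing processing time): C B D A.
C: 0→11
B: 11→21

21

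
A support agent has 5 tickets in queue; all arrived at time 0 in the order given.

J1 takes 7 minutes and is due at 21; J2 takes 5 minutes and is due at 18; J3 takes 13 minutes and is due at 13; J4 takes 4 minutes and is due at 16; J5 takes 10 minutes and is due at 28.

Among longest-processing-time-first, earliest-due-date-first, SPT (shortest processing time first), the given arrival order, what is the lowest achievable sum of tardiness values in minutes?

24

LPT (decreasing processing time): J3 J5 J1 J2 J4.
J3: 0→13, due 13, tardiness 0
J5: 13→23, due 28, tardiness 0
J1: 23→30, due 21, tardiness 9
J2: 30→35, due 18, tardiness 17
J4: 35→39, due 16, tardiness 23
Sum = 0+0+9+17+23 = 49.
EDD (increasing due date): J3 J4 J2 J1 J5.
J3: 0→13, due 13, tardiness 0
J4: 13→17, due 16, tardiness 1
J2: 17→22, due 18, tardiness 4
J1: 22→29, due 21, tardiness 8
J5: 29→39, due 28, tardiness 11
Sum = 0+1+4+8+11 = 24.
SPT (increasing processing time): J4 J2 J1 J5 J3.
J4: 0→4, due 16, tardiness 0
J2: 4→9, due 18, tardiness 0
J1: 9→16, due 21, tardiness 0
J5: 16→26, due 28, tardiness 0
J3: 26→39, due 13, tardiness 26
Sum = 0+0+0+0+26 = 26.
FIFO (arrival order): J1 J2 J3 J4 J5.
J1: 0→7, due 21, tardiness 0
J2: 7→12, due 18, tardiness 0
J3: 12→25, due 13, tardiness 12
J4: 25→29, due 16, tardiness 13
J5: 29→39, due 28, tardiness 11
Sum = 0+0+12+13+11 = 36.
LPT 49, EDD 24, SPT 26, FIFO 36 → minimum 24.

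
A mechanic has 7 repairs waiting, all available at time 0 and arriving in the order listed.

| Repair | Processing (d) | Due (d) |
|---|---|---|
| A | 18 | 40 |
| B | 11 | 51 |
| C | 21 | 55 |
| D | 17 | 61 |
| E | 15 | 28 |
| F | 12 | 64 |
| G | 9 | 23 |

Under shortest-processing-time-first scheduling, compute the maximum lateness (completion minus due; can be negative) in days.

SPT (increasing processing time): G B F E D A C.
G: 0→9, due 23, lateness -14
B: 9→20, due 51, lateness -31
F: 20→32, due 64, lateness -32
E: 32→47, due 28, lateness 19
D: 47→64, due 61, lateness 3
A: 64→82, due 40, lateness 42
C: 82→103, due 55, lateness 48
Maximum = 48.

48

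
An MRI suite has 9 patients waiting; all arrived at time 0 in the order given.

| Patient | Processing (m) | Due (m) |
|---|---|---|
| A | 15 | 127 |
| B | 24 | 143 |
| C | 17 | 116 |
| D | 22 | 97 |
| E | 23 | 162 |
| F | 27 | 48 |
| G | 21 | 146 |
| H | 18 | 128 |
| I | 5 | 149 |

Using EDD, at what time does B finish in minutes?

123

EDD (increasing due date): F D C A H B G I E.
F: 0→27
D: 27→49
C: 49→66
A: 66→81
H: 81→99
B: 99→123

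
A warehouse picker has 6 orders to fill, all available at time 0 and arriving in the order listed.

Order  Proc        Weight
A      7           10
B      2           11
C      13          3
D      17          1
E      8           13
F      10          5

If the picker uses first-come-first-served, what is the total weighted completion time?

FIFO (arrival order): A B C D E F.
A: finishes 7, weight 10, w·C = 70
B: finishes 9, weight 11, w·C = 99
C: finishes 22, weight 3, w·C = 66
D: finishes 39, weight 1, w·C = 39
E: finishes 47, weight 13, w·C = 611
F: finishes 57, weight 5, w·C = 285
Sum = 70+99+66+39+611+285 = 1170.

1170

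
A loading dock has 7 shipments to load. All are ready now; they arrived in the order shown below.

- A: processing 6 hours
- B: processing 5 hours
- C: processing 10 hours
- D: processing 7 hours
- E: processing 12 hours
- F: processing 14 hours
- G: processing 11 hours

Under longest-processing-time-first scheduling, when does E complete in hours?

LPT (decreasing processing time): F E G C D A B.
F: 0→14
E: 14→26

26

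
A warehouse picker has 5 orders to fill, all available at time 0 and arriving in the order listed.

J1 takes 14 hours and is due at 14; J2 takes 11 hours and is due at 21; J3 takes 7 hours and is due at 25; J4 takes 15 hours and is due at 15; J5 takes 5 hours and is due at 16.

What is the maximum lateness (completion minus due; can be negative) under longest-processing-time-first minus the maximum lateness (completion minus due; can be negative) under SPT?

-1

LPT (decreasing processing time): J4 J1 J2 J3 J5.
J4: 0→15, due 15, lateness 0
J1: 15→29, due 14, lateness 15
J2: 29→40, due 21, lateness 19
J3: 40→47, due 25, lateness 22
J5: 47→52, due 16, lateness 36
Maximum = 36.
SPT (increasing processing time): J5 J3 J2 J1 J4.
J5: 0→5, due 16, lateness -11
J3: 5→12, due 25, lateness -13
J2: 12→23, due 21, lateness 2
J1: 23→37, due 14, lateness 23
J4: 37→52, due 15, lateness 37
Maximum = 37.
Difference = 36 − 37 = -1.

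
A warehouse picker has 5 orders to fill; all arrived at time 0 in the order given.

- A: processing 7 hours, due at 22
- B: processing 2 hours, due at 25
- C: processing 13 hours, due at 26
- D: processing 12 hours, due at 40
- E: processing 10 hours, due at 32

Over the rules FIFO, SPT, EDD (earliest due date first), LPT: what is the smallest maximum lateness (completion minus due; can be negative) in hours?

FIFO (arrival order): A B C D E.
A: 0→7, due 22, lateness -15
B: 7→9, due 25, lateness -16
C: 9→22, due 26, lateness -4
D: 22→34, due 40, lateness -6
E: 34→44, due 32, lateness 12
Maximum = 12.
SPT (increasing processing time): B A E D C.
B: 0→2, due 25, lateness -23
A: 2→9, due 22, lateness -13
E: 9→19, due 32, lateness -13
D: 19→31, due 40, lateness -9
C: 31→44, due 26, lateness 18
Maximum = 18.
EDD (increasing due date): A B C E D.
A: 0→7, due 22, lateness -15
B: 7→9, due 25, lateness -16
C: 9→22, due 26, lateness -4
E: 22→32, due 32, lateness 0
D: 32→44, due 40, lateness 4
Maximum = 4.
LPT (decreasing processing time): C D E A B.
C: 0→13, due 26, lateness -13
D: 13→25, due 40, lateness -15
E: 25→35, due 32, lateness 3
A: 35→42, due 22, lateness 20
B: 42→44, due 25, lateness 19
Maximum = 20.
FIFO 12, SPT 18, EDD 4, LPT 20 → minimum 4.

4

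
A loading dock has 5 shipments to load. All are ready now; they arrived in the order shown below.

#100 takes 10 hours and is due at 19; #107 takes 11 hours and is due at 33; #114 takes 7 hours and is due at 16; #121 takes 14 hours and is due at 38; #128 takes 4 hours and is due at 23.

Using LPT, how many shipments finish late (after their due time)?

3

LPT (decreasing processing time): #121 #107 #100 #114 #128.
#121: 0→14, due 38, tardiness 0
#107: 14→25, due 33, tardiness 0
#100: 25→35, due 19, tardiness 16
#114: 35→42, due 16, tardiness 26
#128: 42→46, due 23, tardiness 23
Late shipments: 3.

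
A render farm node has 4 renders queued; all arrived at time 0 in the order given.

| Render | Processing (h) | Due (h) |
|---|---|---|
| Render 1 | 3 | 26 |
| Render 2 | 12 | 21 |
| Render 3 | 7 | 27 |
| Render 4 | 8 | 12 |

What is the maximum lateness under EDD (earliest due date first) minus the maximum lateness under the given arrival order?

EDD (increasing due date): Render 4 Render 2 Render 1 Render 3.
Render 4: 0→8, due 12, lateness -4
Render 2: 8→20, due 21, lateness -1
Render 1: 20→23, due 26, lateness -3
Render 3: 23→30, due 27, lateness 3
Maximum = 3.
FIFO (arrival order): Render 1 Render 2 Render 3 Render 4.
Render 1: 0→3, due 26, lateness -23
Render 2: 3→15, due 21, lateness -6
Render 3: 15→22, due 27, lateness -5
Render 4: 22→30, due 12, lateness 18
Maximum = 18.
Difference = 3 − 18 = -15.

-15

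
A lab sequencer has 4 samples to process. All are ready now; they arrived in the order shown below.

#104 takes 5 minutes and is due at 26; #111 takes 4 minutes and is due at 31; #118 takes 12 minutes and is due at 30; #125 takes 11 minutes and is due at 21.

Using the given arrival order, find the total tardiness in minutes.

FIFO (arrival order): #104 #111 #118 #125.
#104: 0→5, due 26, tardiness 0
#111: 5→9, due 31, tardiness 0
#118: 9→21, due 30, tardiness 0
#125: 21→32, due 21, tardiness 11
Sum = 0+0+0+11 = 11.

11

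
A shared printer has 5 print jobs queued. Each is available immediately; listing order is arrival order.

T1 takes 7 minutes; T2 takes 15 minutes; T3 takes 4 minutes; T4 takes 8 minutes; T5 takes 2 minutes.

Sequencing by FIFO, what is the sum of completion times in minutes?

FIFO (arrival order): T1 T2 T3 T4 T5.
T1: 0→7
T2: 7→22
T3: 22→26
T4: 26→34
T5: 34→36
Sum = 7+22+26+34+36 = 125.

125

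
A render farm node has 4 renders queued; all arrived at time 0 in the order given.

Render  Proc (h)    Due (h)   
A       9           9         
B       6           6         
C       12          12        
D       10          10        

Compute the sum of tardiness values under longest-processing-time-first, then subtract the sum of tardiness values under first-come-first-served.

14

LPT (decreasing processing time): C D A B.
C: 0→12, due 12, tardiness 0
D: 12→22, due 10, tardiness 12
A: 22→31, due 9, tardiness 22
B: 31→37, due 6, tardiness 31
Sum = 0+12+22+31 = 65.
FIFO (arrival order): A B C D.
A: 0→9, due 9, tardiness 0
B: 9→15, due 6, tardiness 9
C: 15→27, due 12, tardiness 15
D: 27→37, due 10, tardiness 27
Sum = 0+9+15+27 = 51.
Difference = 65 − 51 = 14.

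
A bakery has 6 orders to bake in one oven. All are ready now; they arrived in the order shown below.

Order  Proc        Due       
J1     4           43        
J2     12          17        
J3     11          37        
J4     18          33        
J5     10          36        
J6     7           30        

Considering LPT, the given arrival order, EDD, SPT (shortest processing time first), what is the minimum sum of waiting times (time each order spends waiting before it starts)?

LPT (decreasing processing time): J4 J2 J3 J5 J6 J1.
J4: waits 0, runs 0→18
J2: waits 18, runs 18→30
J3: waits 30, runs 30→41
J5: waits 41, runs 41→51
J6: waits 51, runs 51→58
J1: waits 58, runs 58→62
Sum = 0+18+30+41+51+58 = 198.
FIFO (arrival order): J1 J2 J3 J4 J5 J6.
J1: waits 0, runs 0→4
J2: waits 4, runs 4→16
J3: waits 16, runs 16→27
J4: waits 27, runs 27→45
J5: waits 45, runs 45→55
J6: waits 55, runs 55→62
Sum = 0+4+16+27+45+55 = 147.
EDD (increasing due date): J2 J6 J4 J5 J3 J1.
J2: waits 0, runs 0→12
J6: waits 12, runs 12→19
J4: waits 19, runs 19→37
J5: waits 37, runs 37→47
J3: waits 47, runs 47→58
J1: waits 58, runs 58→62
Sum = 0+12+19+37+47+58 = 173.
SPT (increasing processing time): J1 J6 J5 J3 J2 J4.
J1: waits 0, runs 0→4
J6: waits 4, runs 4→11
J5: waits 11, runs 11→21
J3: waits 21, runs 21→32
J2: waits 32, runs 32→44
J4: waits 44, runs 44→62
Sum = 0+4+11+21+32+44 = 112.
LPT 198, FIFO 147, EDD 173, SPT 112 → minimum 112.

112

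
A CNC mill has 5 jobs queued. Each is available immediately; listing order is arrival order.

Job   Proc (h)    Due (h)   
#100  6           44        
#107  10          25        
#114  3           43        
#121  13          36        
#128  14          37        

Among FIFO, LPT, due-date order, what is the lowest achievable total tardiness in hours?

FIFO (arrival order): #100 #107 #114 #121 #128.
#100: 0→6, due 44, tardiness 0
#107: 6→16, due 25, tardiness 0
#114: 16→19, due 43, tardiness 0
#121: 19→32, due 36, tardiness 0
#128: 32→46, due 37, tardiness 9
Sum = 0+0+0+0+9 = 9.
LPT (decreasing processing time): #128 #121 #107 #100 #114.
#128: 0→14, due 37, tardiness 0
#121: 14→27, due 36, tardiness 0
#107: 27→37, due 25, tardiness 12
#100: 37→43, due 44, tardiness 0
#114: 43→46, due 43, tardiness 3
Sum = 0+0+12+0+3 = 15.
EDD (increasing due date): #107 #121 #128 #114 #100.
#107: 0→10, due 25, tardiness 0
#121: 10→23, due 36, tardiness 0
#128: 23→37, due 37, tardiness 0
#114: 37→40, due 43, tardiness 0
#100: 40→46, due 44, tardiness 2
Sum = 0+0+0+0+2 = 2.
FIFO 9, LPT 15, EDD 2 → minimum 2.

2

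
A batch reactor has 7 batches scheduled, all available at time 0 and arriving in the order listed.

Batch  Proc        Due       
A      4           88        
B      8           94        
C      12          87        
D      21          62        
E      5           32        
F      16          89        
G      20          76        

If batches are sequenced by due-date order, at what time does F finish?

78

EDD (increasing due date): E D G C A F B.
E: 0→5
D: 5→26
G: 26→46
C: 46→58
A: 58→62
F: 62→78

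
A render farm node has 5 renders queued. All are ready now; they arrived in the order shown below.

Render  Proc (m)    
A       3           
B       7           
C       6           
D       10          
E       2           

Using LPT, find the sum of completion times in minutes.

LPT (decreasing processing time): D B C A E.
D: 0→10
B: 10→17
C: 17→23
A: 23→26
E: 26→28
Sum = 10+17+23+26+28 = 104.

104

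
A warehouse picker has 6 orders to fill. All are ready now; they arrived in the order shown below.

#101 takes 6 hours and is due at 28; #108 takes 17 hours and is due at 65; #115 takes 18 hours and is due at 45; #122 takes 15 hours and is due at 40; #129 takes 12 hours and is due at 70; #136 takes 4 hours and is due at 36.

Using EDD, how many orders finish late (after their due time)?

1

EDD (increasing due date): #101 #136 #122 #115 #108 #129.
#101: 0→6, due 28, tardiness 0
#136: 6→10, due 36, tardiness 0
#122: 10→25, due 40, tardiness 0
#115: 25→43, due 45, tardiness 0
#108: 43→60, due 65, tardiness 0
#129: 60→72, due 70, tardiness 2
Late orders: 1.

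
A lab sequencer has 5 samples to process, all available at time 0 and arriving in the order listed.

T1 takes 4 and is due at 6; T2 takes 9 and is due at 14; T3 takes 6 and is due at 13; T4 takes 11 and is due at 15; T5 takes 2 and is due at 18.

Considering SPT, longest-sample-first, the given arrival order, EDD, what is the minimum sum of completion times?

73

SPT (increasing processing time): T5 T1 T3 T2 T4.
T5: 0→2
T1: 2→6
T3: 6→12
T2: 12→21
T4: 21→32
Sum = 2+6+12+21+32 = 73.
LPT (decreasing processing time): T4 T2 T3 T1 T5.
T4: 0→11
T2: 11→20
T3: 20→26
T1: 26→30
T5: 30→32
Sum = 11+20+26+30+32 = 119.
FIFO (arrival order): T1 T2 T3 T4 T5.
T1: 0→4
T2: 4→13
T3: 13→19
T4: 19→30
T5: 30→32
Sum = 4+13+19+30+32 = 98.
EDD (increasing due date): T1 T3 T2 T4 T5.
T1: 0→4
T3: 4→10
T2: 10→19
T4: 19→30
T5: 30→32
Sum = 4+10+19+30+32 = 95.
SPT 73, LPT 119, FIFO 98, EDD 95 → minimum 73.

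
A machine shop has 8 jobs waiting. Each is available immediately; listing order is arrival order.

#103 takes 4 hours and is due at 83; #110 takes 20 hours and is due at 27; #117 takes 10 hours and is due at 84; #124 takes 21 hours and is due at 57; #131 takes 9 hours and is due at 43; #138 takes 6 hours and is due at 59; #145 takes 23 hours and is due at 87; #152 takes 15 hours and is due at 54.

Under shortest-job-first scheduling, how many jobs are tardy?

SPT (increasing processing time): #103 #138 #131 #117 #152 #110 #124 #145.
#103: 0→4, due 83, tardiness 0
#138: 4→10, due 59, tardiness 0
#131: 10→19, due 43, tardiness 0
#117: 19→29, due 84, tardiness 0
#152: 29→44, due 54, tardiness 0
#110: 44→64, due 27, tardiness 37
#124: 64→85, due 57, tardiness 28
#145: 85→108, due 87, tardiness 21
Late jobs: 3.

3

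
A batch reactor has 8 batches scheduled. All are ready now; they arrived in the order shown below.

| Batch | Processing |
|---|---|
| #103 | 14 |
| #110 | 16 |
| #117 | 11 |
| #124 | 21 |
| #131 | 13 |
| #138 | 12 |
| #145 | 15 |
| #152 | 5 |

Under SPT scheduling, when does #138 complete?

SPT (increasing processing time): #152 #117 #138 #131 #103 #145 #110 #124.
#152: 0→5
#117: 5→16
#138: 16→28

28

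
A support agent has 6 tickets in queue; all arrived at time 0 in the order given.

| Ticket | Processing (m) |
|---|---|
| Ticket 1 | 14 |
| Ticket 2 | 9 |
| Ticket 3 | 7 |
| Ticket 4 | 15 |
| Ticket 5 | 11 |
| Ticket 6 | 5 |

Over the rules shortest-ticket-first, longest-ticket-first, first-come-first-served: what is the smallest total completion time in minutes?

177

SPT (increasing processing time): Ticket 6 Ticket 3 Ticket 2 Ticket 5 Ticket 1 Ticket 4.
Ticket 6: 0→5
Ticket 3: 5→12
Ticket 2: 12→21
Ticket 5: 21→32
Ticket 1: 32→46
Ticket 4: 46→61
Sum = 5+12+21+32+46+61 = 177.
LPT (decreasing processing time): Ticket 4 Ticket 1 Ticket 5 Ticket 2 Ticket 3 Ticket 6.
Ticket 4: 0→15
Ticket 1: 15→29
Ticket 5: 29→40
Ticket 2: 40→49
Ticket 3: 49→56
Ticket 6: 56→61
Sum = 15+29+40+49+56+61 = 250.
FIFO (arrival order): Ticket 1 Ticket 2 Ticket 3 Ticket 4 Ticket 5 Ticket 6.
Ticket 1: 0→14
Ticket 2: 14→23
Ticket 3: 23→30
Ticket 4: 30→45
Ticket 5: 45→56
Ticket 6: 56→61
Sum = 14+23+30+45+56+61 = 229.
SPT 177, LPT 250, FIFO 229 → minimum 177.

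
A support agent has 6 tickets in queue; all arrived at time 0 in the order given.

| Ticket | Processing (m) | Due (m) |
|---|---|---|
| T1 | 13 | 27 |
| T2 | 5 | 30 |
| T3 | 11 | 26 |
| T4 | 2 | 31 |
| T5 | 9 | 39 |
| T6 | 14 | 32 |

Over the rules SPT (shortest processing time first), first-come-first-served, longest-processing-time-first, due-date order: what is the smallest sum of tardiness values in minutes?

SPT (increasing processing time): T4 T2 T5 T3 T1 T6.
T4: 0→2, due 31, tardiness 0
T2: 2→7, due 30, tardiness 0
T5: 7→16, due 39, tardiness 0
T3: 16→27, due 26, tardiness 1
T1: 27→40, due 27, tardiness 13
T6: 40→54, due 32, tardiness 22
Sum = 0+0+0+1+13+22 = 36.
FIFO (arrival order): T1 T2 T3 T4 T5 T6.
T1: 0→13, due 27, tardiness 0
T2: 13→18, due 30, tardiness 0
T3: 18→29, due 26, tardiness 3
T4: 29→31, due 31, tardiness 0
T5: 31→40, due 39, tardiness 1
T6: 40→54, due 32, tardiness 22
Sum = 0+0+3+0+1+22 = 26.
LPT (decreasing processing time): T6 T1 T3 T5 T2 T4.
T6: 0→14, due 32, tardiness 0
T1: 14→27, due 27, tardiness 0
T3: 27→38, due 26, tardiness 12
T5: 38→47, due 39, tardiness 8
T2: 47→52, due 30, tardiness 22
T4: 52→54, due 31, tardiness 23
Sum = 0+0+12+8+22+23 = 65.
EDD (increasing due date): T3 T1 T2 T4 T6 T5.
T3: 0→11, due 26, tardiness 0
T1: 11→24, due 27, tardiness 0
T2: 24→29, due 30, tardiness 0
T4: 29→31, due 31, tardiness 0
T6: 31→45, due 32, tardiness 13
T5: 45→54, due 39, tardiness 15
Sum = 0+0+0+0+13+15 = 28.
SPT 36, FIFO 26, LPT 65, EDD 28 → minimum 26.

26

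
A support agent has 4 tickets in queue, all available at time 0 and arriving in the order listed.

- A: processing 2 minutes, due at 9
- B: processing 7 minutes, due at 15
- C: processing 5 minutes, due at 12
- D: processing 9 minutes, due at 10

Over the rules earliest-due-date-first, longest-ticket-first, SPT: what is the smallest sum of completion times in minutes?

EDD (increasing due date): A D C B.
A: 0→2
D: 2→11
C: 11→16
B: 16→23
Sum = 2+11+16+23 = 52.
LPT (decreasing processing time): D B C A.
D: 0→9
B: 9→16
C: 16→21
A: 21→23
Sum = 9+16+21+23 = 69.
SPT (increasing processing time): A C B D.
A: 0→2
C: 2→7
B: 7→14
D: 14→23
Sum = 2+7+14+23 = 46.
EDD 52, LPT 69, SPT 46 → minimum 46.

46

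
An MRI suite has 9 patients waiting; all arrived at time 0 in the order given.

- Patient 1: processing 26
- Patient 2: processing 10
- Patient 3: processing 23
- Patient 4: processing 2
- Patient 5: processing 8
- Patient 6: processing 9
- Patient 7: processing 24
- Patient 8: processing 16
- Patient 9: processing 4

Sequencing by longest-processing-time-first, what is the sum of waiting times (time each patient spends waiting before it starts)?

681

LPT (decreasing processing time): Patient 1 Patient 7 Patient 3 Patient 8 Patient 2 Patient 6 Patient 5 Patient 9 Patient 4.
Patient 1: waits 0, runs 0→26
Patient 7: waits 26, runs 26→50
Patient 3: waits 50, runs 50→73
Patient 8: waits 73, runs 73→89
Patient 2: waits 89, runs 89→99
Patient 6: waits 99, runs 99→108
Patient 5: waits 108, runs 108→116
Patient 9: waits 116, runs 116→120
Patient 4: waits 120, runs 120→122
Sum = 0+26+50+73+89+99+108+116+120 = 681.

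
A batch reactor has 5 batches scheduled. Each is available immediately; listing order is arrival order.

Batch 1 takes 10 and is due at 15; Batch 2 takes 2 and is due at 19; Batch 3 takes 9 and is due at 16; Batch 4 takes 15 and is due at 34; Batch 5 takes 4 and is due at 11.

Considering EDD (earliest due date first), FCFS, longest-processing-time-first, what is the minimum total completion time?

EDD (increasing due date): Batch 5 Batch 1 Batch 3 Batch 2 Batch 4.
Batch 5: 0→4
Batch 1: 4→14
Batch 3: 14→23
Batch 2: 23→25
Batch 4: 25→40
Sum = 4+14+23+25+40 = 106.
FIFO (arrival order): Batch 1 Batch 2 Batch 3 Batch 4 Batch 5.
Batch 1: 0→10
Batch 2: 10→12
Batch 3: 12→21
Batch 4: 21→36
Batch 5: 36→40
Sum = 10+12+21+36+40 = 119.
LPT (decreasing processing time): Batch 4 Batch 1 Batch 3 Batch 5 Batch 2.
Batch 4: 0→15
Batch 1: 15→25
Batch 3: 25→34
Batch 5: 34→38
Batch 2: 38→40
Sum = 15+25+34+38+40 = 152.
EDD 106, FIFO 119, LPT 152 → minimum 106.

106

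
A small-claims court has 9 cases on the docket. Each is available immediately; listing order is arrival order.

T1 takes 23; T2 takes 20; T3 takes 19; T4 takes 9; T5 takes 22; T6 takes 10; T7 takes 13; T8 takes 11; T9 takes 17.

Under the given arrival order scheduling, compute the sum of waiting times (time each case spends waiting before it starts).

638

FIFO (arrival order): T1 T2 T3 T4 T5 T6 T7 T8 T9.
T1: waits 0, runs 0→23
T2: waits 23, runs 23→43
T3: waits 43, runs 43→62
T4: waits 62, runs 62→71
T5: waits 71, runs 71→93
T6: waits 93, runs 93→103
T7: waits 103, runs 103→116
T8: waits 116, runs 116→127
T9: waits 127, runs 127→144
Sum = 0+23+43+62+71+93+103+116+127 = 638.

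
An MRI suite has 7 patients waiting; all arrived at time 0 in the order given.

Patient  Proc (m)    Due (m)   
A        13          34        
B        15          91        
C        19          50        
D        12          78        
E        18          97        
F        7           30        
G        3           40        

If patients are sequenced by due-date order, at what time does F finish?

7

EDD (increasing due date): F A G C D B E.
F: 0→7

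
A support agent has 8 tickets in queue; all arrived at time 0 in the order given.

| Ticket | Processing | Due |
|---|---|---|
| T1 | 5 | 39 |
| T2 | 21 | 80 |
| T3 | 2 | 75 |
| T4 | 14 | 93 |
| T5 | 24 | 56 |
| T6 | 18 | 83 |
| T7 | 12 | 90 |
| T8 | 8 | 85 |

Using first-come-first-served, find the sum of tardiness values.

36

FIFO (arrival order): T1 T2 T3 T4 T5 T6 T7 T8.
T1: 0→5, due 39, tardiness 0
T2: 5→26, due 80, tardiness 0
T3: 26→28, due 75, tardiness 0
T4: 28→42, due 93, tardiness 0
T5: 42→66, due 56, tardiness 10
T6: 66→84, due 83, tardiness 1
T7: 84→96, due 90, tardiness 6
T8: 96→104, due 85, tardiness 19
Sum = 0+0+0+0+10+1+6+19 = 36.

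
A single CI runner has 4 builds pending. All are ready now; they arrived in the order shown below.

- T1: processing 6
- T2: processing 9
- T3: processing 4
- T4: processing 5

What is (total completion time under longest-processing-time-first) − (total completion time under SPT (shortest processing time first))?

LPT (decreasing processing time): T2 T1 T4 T3.
T2: 0→9
T1: 9→15
T4: 15→20
T3: 20→24
Sum = 9+15+20+24 = 68.
SPT (increasing processing time): T3 T4 T1 T2.
T3: 0→4
T4: 4→9
T1: 9→15
T2: 15→24
Sum = 4+9+15+24 = 52.
Difference = 68 − 52 = 16.

16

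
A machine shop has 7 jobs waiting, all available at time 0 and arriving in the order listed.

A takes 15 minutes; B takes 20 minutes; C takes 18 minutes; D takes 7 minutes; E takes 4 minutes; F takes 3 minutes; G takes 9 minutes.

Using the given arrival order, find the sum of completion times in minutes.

370

FIFO (arrival order): A B C D E F G.
A: 0→15
B: 15→35
C: 35→53
D: 53→60
E: 60→64
F: 64→67
G: 67→76
Sum = 15+35+53+60+64+67+76 = 370.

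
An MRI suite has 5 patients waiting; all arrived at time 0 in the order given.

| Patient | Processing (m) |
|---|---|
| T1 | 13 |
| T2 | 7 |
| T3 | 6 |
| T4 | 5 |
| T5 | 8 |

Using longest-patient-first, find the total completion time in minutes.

LPT (decreasing processing time): T1 T5 T2 T3 T4.
T1: 0→13
T5: 13→21
T2: 21→28
T3: 28→34
T4: 34→39
Sum = 13+21+28+34+39 = 135.

135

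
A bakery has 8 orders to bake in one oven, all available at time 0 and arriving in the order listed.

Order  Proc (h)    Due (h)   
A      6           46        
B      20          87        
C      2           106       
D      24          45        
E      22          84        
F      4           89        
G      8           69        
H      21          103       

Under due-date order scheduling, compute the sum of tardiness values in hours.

3

EDD (increasing due date): D A G E B F H C.
D: 0→24, due 45, tardiness 0
A: 24→30, due 46, tardiness 0
G: 30→38, due 69, tardiness 0
E: 38→60, due 84, tardiness 0
B: 60→80, due 87, tardiness 0
F: 80→84, due 89, tardiness 0
H: 84→105, due 103, tardiness 2
C: 105→107, due 106, tardiness 1
Sum = 0+0+0+0+0+0+2+1 = 3.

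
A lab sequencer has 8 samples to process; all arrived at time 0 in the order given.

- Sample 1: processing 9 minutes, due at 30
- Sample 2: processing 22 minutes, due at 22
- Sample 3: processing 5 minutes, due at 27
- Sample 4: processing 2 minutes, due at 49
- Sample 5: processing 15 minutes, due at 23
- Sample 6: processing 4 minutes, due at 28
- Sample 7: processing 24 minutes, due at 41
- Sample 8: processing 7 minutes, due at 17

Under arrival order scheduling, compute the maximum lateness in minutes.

71

FIFO (arrival order): Sample 1 Sample 2 Sample 3 Sample 4 Sample 5 Sample 6 Sample 7 Sample 8.
Sample 1: 0→9, due 30, lateness -21
Sample 2: 9→31, due 22, lateness 9
Sample 3: 31→36, due 27, lateness 9
Sample 4: 36→38, due 49, lateness -11
Sample 5: 38→53, due 23, lateness 30
Sample 6: 53→57, due 28, lateness 29
Sample 7: 57→81, due 41, lateness 40
Sample 8: 81→88, due 17, lateness 71
Maximum = 71.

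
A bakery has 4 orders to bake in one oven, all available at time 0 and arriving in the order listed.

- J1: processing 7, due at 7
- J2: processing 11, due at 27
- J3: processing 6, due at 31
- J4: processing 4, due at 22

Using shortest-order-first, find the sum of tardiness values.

SPT (increasing processing time): J4 J3 J1 J2.
J4: 0→4, due 22, tardiness 0
J3: 4→10, due 31, tardiness 0
J1: 10→17, due 7, tardiness 10
J2: 17→28, due 27, tardiness 1
Sum = 0+0+10+1 = 11.

11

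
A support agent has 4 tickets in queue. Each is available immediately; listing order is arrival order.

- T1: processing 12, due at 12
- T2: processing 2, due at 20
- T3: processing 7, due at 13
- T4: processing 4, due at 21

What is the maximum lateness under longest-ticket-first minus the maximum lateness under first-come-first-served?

-2

LPT (decreasing processing time): T1 T3 T4 T2.
T1: 0→12, due 12, lateness 0
T3: 12→19, due 13, lateness 6
T4: 19→23, due 21, lateness 2
T2: 23→25, due 20, lateness 5
Maximum = 6.
FIFO (arrival order): T1 T2 T3 T4.
T1: 0→12, due 12, lateness 0
T2: 12→14, due 20, lateness -6
T3: 14→21, due 13, lateness 8
T4: 21→25, due 21, lateness 4
Maximum = 8.
Difference = 6 − 8 = -2.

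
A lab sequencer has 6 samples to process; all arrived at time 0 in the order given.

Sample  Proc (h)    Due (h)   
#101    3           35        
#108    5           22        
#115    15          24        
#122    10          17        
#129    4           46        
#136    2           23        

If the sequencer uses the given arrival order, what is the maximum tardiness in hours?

16

FIFO (arrival order): #101 #108 #115 #122 #129 #136.
#101: 0→3, due 35, tardiness 0
#108: 3→8, due 22, tardiness 0
#115: 8→23, due 24, tardiness 0
#122: 23→33, due 17, tardiness 16
#129: 33→37, due 46, tardiness 0
#136: 37→39, due 23, tardiness 16
Maximum = 16.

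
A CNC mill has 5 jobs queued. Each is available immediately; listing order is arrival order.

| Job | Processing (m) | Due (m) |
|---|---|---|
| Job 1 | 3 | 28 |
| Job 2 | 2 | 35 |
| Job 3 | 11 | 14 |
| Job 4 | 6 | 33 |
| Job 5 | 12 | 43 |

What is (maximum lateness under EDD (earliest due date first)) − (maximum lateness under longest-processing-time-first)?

EDD (increasing due date): Job 3 Job 1 Job 4 Job 2 Job 5.
Job 3: 0→11, due 14, lateness -3
Job 1: 11→14, due 28, lateness -14
Job 4: 14→20, due 33, lateness -13
Job 2: 20→22, due 35, lateness -13
Job 5: 22→34, due 43, lateness -9
Maximum = -3.
LPT (decreasing processing time): Job 5 Job 3 Job 4 Job 1 Job 2.
Job 5: 0→12, due 43, lateness -31
Job 3: 12→23, due 14, lateness 9
Job 4: 23→29, due 33, lateness -4
Job 1: 29→32, due 28, lateness 4
Job 2: 32→34, due 35, lateness -1
Maximum = 9.
Difference = -3 − 9 = -12.

-12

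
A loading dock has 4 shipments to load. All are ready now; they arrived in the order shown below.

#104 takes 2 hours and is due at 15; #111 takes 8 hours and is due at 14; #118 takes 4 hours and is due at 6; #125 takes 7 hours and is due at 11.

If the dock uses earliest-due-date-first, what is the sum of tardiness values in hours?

EDD (increasing due date): #118 #125 #111 #104.
#118: 0→4, due 6, tardiness 0
#125: 4→11, due 11, tardiness 0
#111: 11→19, due 14, tardiness 5
#104: 19→21, due 15, tardiness 6
Sum = 0+0+5+6 = 11.

11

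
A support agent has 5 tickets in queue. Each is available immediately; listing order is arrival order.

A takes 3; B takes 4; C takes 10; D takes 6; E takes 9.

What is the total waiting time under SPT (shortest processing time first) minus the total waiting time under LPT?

-38

SPT (increasing processing time): A B D E C.
A: waits 0, runs 0→3
B: waits 3, runs 3→7
D: waits 7, runs 7→13
E: waits 13, runs 13→22
C: waits 22, runs 22→32
Sum = 0+3+7+13+22 = 45.
LPT (decreasing processing time): C E D B A.
C: waits 0, runs 0→10
E: waits 10, runs 10→19
D: waits 19, runs 19→25
B: waits 25, runs 25→29
A: waits 29, runs 29→32
Sum = 0+10+19+25+29 = 83.
Difference = 45 − 83 = -38.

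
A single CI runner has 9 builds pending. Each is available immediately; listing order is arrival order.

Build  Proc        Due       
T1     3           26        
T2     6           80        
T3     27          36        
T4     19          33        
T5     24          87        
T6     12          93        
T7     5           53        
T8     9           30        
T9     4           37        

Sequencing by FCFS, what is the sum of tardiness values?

FIFO (arrival order): T1 T2 T3 T4 T5 T6 T7 T8 T9.
T1: 0→3, due 26, tardiness 0
T2: 3→9, due 80, tardiness 0
T3: 9→36, due 36, tardiness 0
T4: 36→55, due 33, tardiness 22
T5: 55→79, due 87, tardiness 0
T6: 79→91, due 93, tardiness 0
T7: 91→96, due 53, tardiness 43
T8: 96→105, due 30, tardiness 75
T9: 105→109, due 37, tardiness 72
Sum = 0+0+0+22+0+0+43+75+72 = 212.

212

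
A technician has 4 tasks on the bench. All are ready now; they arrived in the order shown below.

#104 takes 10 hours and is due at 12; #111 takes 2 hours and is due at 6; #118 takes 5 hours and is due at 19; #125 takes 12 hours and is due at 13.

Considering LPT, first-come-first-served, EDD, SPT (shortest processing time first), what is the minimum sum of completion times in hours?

55

LPT (decreasing processing time): #125 #104 #118 #111.
#125: 0→12
#104: 12→22
#118: 22→27
#111: 27→29
Sum = 12+22+27+29 = 90.
FIFO (arrival order): #104 #111 #118 #125.
#104: 0→10
#111: 10→12
#118: 12→17
#125: 17→29
Sum = 10+12+17+29 = 68.
EDD (increasing due date): #111 #104 #125 #118.
#111: 0→2
#104: 2→12
#125: 12→24
#118: 24→29
Sum = 2+12+24+29 = 67.
SPT (increasing processing time): #111 #118 #104 #125.
#111: 0→2
#118: 2→7
#104: 7→17
#125: 17→29
Sum = 2+7+17+29 = 55.
LPT 90, FIFO 68, EDD 67, SPT 55 → minimum 55.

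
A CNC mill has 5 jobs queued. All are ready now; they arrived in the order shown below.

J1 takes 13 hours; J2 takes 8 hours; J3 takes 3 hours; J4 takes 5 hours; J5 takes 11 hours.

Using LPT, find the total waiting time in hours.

LPT (decreasing processing time): J1 J5 J2 J4 J3.
J1: waits 0, runs 0→13
J5: waits 13, runs 13→24
J2: waits 24, runs 24→32
J4: waits 32, runs 32→37
J3: waits 37, runs 37→40
Sum = 0+13+24+32+37 = 106.

106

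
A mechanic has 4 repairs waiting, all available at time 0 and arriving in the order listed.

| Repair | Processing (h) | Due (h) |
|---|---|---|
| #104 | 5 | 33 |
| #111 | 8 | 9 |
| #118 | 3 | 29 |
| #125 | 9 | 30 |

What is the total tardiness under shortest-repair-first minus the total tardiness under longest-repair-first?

SPT (increasing processing time): #118 #104 #111 #125.
#118: 0→3, due 29, tardiness 0
#104: 3→8, due 33, tardiness 0
#111: 8→16, due 9, tardiness 7
#125: 16→25, due 30, tardiness 0
Sum = 0+0+7+0 = 7.
LPT (decreasing processing time): #125 #111 #104 #118.
#125: 0→9, due 30, tardiness 0
#111: 9→17, due 9, tardiness 8
#104: 17→22, due 33, tardiness 0
#118: 22→25, due 29, tardiness 0
Sum = 0+8+0+0 = 8.
Difference = 7 − 8 = -1.

-1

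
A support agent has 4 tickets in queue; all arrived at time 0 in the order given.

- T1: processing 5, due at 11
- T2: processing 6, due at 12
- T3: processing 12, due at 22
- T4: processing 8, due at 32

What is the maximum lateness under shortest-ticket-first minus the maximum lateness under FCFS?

SPT (increasing processing time): T1 T2 T4 T3.
T1: 0→5, due 11, lateness -6
T2: 5→11, due 12, lateness -1
T4: 11→19, due 32, lateness -13
T3: 19→31, due 22, lateness 9
Maximum = 9.
FIFO (arrival order): T1 T2 T3 T4.
T1: 0→5, due 11, lateness -6
T2: 5→11, due 12, lateness -1
T3: 11→23, due 22, lateness 1
T4: 23→31, due 32, lateness -1
Maximum = 1.
Difference = 9 − 1 = 8.

8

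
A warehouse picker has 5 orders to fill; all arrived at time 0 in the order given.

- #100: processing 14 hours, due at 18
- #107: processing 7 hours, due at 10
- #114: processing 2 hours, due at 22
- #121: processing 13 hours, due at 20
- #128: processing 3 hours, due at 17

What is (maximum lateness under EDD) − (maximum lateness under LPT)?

EDD (increasing due date): #107 #128 #100 #121 #114.
#107: 0→7, due 10, lateness -3
#128: 7→10, due 17, lateness -7
#100: 10→24, due 18, lateness 6
#121: 24→37, due 20, lateness 17
#114: 37→39, due 22, lateness 17
Maximum = 17.
LPT (decreasing processing time): #100 #121 #107 #128 #114.
#100: 0→14, due 18, lateness -4
#121: 14→27, due 20, lateness 7
#107: 27→34, due 10, lateness 24
#128: 34→37, due 17, lateness 20
#114: 37→39, due 22, lateness 17
Maximum = 24.
Difference = 17 − 24 = -7.

-7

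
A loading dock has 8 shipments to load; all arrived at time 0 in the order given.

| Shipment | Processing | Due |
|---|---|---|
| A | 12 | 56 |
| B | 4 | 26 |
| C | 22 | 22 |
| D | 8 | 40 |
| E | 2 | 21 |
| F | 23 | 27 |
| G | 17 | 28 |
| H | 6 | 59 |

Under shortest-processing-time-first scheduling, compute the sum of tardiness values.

SPT (increasing processing time): E B H D A G C F.
E: 0→2, due 21, tardiness 0
B: 2→6, due 26, tardiness 0
H: 6→12, due 59, tardiness 0
D: 12→20, due 40, tardiness 0
A: 20→32, due 56, tardiness 0
G: 32→49, due 28, tardiness 21
C: 49→71, due 22, tardiness 49
F: 71→94, due 27, tardiness 67
Sum = 0+0+0+0+0+21+49+67 = 137.

137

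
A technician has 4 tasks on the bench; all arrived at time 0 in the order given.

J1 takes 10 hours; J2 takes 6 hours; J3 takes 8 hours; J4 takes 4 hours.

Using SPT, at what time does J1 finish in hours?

SPT (increasing processing time): J4 J2 J3 J1.
J4: 0→4
J2: 4→10
J3: 10→18
J1: 18→28

28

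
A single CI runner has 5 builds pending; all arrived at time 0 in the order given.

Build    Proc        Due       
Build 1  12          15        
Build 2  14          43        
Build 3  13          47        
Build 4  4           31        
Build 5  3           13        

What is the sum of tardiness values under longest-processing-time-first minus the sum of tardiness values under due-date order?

LPT (decreasing processing time): Build 2 Build 3 Build 1 Build 4 Build 5.
Build 2: 0→14, due 43, tardiness 0
Build 3: 14→27, due 47, tardiness 0
Build 1: 27→39, due 15, tardiness 24
Build 4: 39→43, due 31, tardiness 12
Build 5: 43→46, due 13, tardiness 33
Sum = 0+0+24+12+33 = 69.
EDD (increasing due date): Build 5 Build 1 Build 4 Build 2 Build 3.
Build 5: 0→3, due 13, tardiness 0
Build 1: 3→15, due 15, tardiness 0
Build 4: 15→19, due 31, tardiness 0
Build 2: 19→33, due 43, tardiness 0
Build 3: 33→46, due 47, tardiness 0
Sum = 0+0+0+0+0 = 0.
Difference = 69 − 0 = 69.

69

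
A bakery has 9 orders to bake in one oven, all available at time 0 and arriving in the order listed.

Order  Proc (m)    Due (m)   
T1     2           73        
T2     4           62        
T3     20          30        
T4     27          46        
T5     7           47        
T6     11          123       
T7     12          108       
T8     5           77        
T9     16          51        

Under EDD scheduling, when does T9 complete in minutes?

70

EDD (increasing due date): T3 T4 T5 T9 T2 T1 T8 T7 T6.
T3: 0→20
T4: 20→47
T5: 47→54
T9: 54→70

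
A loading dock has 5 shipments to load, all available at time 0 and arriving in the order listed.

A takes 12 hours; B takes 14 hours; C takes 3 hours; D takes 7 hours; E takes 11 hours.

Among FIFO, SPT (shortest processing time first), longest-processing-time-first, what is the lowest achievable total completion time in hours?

FIFO (arrival order): A B C D E.
A: 0→12
B: 12→26
C: 26→29
D: 29→36
E: 36→47
Sum = 12+26+29+36+47 = 150.
SPT (increasing processing time): C D E A B.
C: 0→3
D: 3→10
E: 10→21
A: 21→33
B: 33→47
Sum = 3+10+21+33+47 = 114.
LPT (decreasing processing time): B A E D C.
B: 0→14
A: 14→26
E: 26→37
D: 37→44
C: 44→47
Sum = 14+26+37+44+47 = 168.
FIFO 150, SPT 114, LPT 168 → minimum 114.

114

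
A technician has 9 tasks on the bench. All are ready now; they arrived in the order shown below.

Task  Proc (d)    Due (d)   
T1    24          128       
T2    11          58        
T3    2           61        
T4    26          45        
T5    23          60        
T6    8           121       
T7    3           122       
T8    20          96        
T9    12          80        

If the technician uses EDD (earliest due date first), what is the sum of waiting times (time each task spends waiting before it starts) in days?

EDD (increasing due date): T4 T2 T5 T3 T9 T8 T6 T7 T1.
T4: waits 0, runs 0→26
T2: waits 26, runs 26→37
T5: waits 37, runs 37→60
T3: waits 60, runs 60→62
T9: waits 62, runs 62→74
T8: waits 74, runs 74→94
T6: waits 94, runs 94→102
T7: waits 102, runs 102→105
T1: waits 105, runs 105→129
Sum = 0+26+37+60+62+74+94+102+105 = 560.

560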